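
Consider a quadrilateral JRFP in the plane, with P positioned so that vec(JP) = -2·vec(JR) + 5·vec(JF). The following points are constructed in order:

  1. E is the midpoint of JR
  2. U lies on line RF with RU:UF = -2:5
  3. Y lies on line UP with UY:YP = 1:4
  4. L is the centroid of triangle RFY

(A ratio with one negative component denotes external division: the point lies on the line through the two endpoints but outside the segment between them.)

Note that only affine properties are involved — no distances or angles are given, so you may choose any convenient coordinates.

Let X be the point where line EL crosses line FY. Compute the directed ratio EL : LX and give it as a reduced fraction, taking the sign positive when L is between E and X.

EL:LX = 4

Choose coordinates J = (0, 0), R = (1, 0), F = (0, 1), P = (-2, 5).
1. E is the midpoint of JR ⇒ E = (1/2, 0)
2. U lies on line RF with RU:UF = -2:5 ⇒ U = (5/3, -2/3)
3. Y lies on line UP with UY:YP = 1:4 ⇒ Y = (14/15, 7/15)
4. L is the centroid of triangle RFY ⇒ L = (29/45, 22/45)
line EL meets FY at X = (49/72, 11/18)
L = E + t·(X−E) with t = 4/5, so EL:LX = 4/5:1/5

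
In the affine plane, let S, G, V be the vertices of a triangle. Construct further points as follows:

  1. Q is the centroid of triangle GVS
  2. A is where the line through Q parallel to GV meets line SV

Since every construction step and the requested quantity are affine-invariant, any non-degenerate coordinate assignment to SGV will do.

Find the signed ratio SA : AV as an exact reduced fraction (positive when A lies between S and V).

SA:AV = 2

Set S = (0, 0), G = (1, 0), V = (0, 1); any affine frame gives the same invariant.
1. Q is the centroid of triangle GVS ⇒ Q = (1/3, 1/3)
2. A is where the line through Q parallel to GV meets line SV ⇒ A = (0, 2/3)
A = S + t·(V−S) with t = 2/3, so SA:AV = t:(1−t) = 2/3:1/3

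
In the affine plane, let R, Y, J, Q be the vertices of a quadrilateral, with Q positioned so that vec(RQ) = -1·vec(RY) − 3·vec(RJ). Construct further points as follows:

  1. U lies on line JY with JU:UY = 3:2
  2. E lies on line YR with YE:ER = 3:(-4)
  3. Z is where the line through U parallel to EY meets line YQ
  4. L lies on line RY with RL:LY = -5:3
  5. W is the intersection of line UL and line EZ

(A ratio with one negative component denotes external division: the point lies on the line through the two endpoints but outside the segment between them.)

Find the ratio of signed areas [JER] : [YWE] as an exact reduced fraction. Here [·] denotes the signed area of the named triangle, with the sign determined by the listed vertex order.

Set R = (0, 0), Y = (1, 0), J = (0, 1), Q = (-1, -3); any affine frame gives the same invariant.
1. U lies on line JY with JU:UY = 3:2 ⇒ U = (3/5, 2/5)
2. E lies on line YR with YE:ER = 3:(-4) ⇒ E = (4, 0)
3. Z is where the line through U parallel to EY meets line YQ ⇒ Z = (19/15, 2/5)
4. L lies on line RY with RL:LY = -5:3 ⇒ L = (5/2, 0)
5. W is the intersection of line UL and line EZ ⇒ W = (-23/25, 18/25)
2·[JER] = -4, 2·[YWE] = -54/25
[JER]:[YWE] = -4:-54/25 = 50/27

[JER]:[YWE] = 50/27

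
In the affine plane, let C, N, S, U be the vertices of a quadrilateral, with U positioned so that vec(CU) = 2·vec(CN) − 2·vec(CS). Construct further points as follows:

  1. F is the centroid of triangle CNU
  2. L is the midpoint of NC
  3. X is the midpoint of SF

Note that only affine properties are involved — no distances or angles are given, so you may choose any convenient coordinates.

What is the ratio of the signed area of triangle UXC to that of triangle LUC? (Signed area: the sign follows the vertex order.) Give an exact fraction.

[UXC]:[LUC] = -4/3

Choose coordinates C = (0, 0), N = (1, 0), S = (0, 1), U = (2, -2).
1. F is the centroid of triangle CNU ⇒ F = (1, -2/3)
2. L is the midpoint of NC ⇒ L = (1/2, 0)
3. X is the midpoint of SF ⇒ X = (1/2, 1/6)
2·[UXC] = 4/3, 2·[LUC] = -1
[UXC]:[LUC] = 4/3:-1 = -4/3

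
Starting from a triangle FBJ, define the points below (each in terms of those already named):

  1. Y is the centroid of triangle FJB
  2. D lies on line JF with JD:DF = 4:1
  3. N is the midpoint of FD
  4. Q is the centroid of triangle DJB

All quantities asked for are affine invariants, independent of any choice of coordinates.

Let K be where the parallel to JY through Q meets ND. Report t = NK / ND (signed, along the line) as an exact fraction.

t = 29/3

Set F = (0, 0), B = (1, 0), J = (0, 1); any affine frame gives the same invariant.
1. Y is the centroid of triangle FJB ⇒ Y = (1/3, 1/3)
2. D lies on line JF with JD:DF = 4:1 ⇒ D = (0, 1/5)
3. N is the midpoint of FD ⇒ N = (0, 1/10)
4. Q is the centroid of triangle DJB ⇒ Q = (1/3, 2/5)
through Q parallel to JY: direction (1/3, -2/3); meets ND at K = (0, 16/15)
K = N + t·(D−N) with t = 29/3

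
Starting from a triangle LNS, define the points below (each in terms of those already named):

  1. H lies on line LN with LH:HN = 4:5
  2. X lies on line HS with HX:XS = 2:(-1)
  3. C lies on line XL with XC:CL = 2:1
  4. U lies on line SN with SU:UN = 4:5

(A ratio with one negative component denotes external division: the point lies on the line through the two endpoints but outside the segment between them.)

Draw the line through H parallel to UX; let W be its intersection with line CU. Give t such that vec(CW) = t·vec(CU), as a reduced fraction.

Choose coordinates L = (0, 0), N = (1, 0), S = (0, 1).
1. H lies on line LN with LH:HN = 4:5 ⇒ H = (4/9, 0)
2. X lies on line HS with HX:XS = 2:(-1) ⇒ X = (-4/9, 2)
3. C lies on line XL with XC:CL = 2:1 ⇒ C = (-4/27, 2/3)
4. U lies on line SN with SU:UN = 4:5 ⇒ U = (4/9, 5/9)
through H parallel to UX: direction (-8/9, 13/9); meets CU at W = (4/69, 130/207)
W = C + t·(U−C) with t = 8/23

t = 8/23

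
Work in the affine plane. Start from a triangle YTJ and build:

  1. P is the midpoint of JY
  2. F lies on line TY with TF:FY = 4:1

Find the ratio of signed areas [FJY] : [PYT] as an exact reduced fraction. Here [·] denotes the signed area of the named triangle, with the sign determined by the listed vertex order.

Choose coordinates Y = (0, 0), T = (1, 0), J = (0, 1).
1. P is the midpoint of JY ⇒ P = (0, 1/2)
2. F lies on line TY with TF:FY = 4:1 ⇒ F = (1/5, 0)
2·[FJY] = 1/5, 2·[PYT] = 1/2
[FJY]:[PYT] = 1/5:1/2 = 2/5

[FJY]:[PYT] = 2/5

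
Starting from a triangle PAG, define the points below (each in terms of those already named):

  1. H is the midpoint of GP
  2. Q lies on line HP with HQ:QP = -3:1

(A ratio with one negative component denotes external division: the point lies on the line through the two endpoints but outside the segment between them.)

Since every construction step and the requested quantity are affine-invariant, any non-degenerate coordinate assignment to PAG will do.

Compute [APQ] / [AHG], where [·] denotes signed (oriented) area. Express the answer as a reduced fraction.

Assign P = (0, 0), A = (1, 0), G = (0, 1) — the answer is frame-independent, so this choice is without loss of generality.
1. H is the midpoint of GP ⇒ H = (0, 1/2)
2. Q lies on line HP with HQ:QP = -3:1 ⇒ Q = (0, -1/4)
2·[APQ] = 1/4, 2·[AHG] = -1/2
[APQ]:[AHG] = 1/4:-1/2 = -1/2

[APQ]:[AHG] = -1/2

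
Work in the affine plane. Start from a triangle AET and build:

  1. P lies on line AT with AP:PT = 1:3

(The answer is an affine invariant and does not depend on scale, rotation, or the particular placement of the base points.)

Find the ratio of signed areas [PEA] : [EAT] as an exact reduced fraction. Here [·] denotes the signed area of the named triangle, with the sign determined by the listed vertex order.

[PEA]:[EAT] = 1/4

Assign A = (0, 0), E = (1, 0), T = (0, 1) — the answer is frame-independent, so this choice is without loss of generality.
1. P lies on line AT with AP:PT = 1:3 ⇒ P = (0, 1/4)
2·[PEA] = -1/4, 2·[EAT] = -1
[PEA]:[EAT] = -1/4:-1 = 1/4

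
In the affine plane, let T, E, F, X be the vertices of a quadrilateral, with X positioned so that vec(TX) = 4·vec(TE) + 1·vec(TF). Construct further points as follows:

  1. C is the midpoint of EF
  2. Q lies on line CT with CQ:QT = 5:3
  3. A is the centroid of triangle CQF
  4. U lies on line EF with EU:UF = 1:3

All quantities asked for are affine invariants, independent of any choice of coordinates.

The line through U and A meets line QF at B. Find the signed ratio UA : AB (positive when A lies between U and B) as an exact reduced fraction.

Choose coordinates T = (0, 0), E = (1, 0), F = (0, 1), X = (4, 1).
1. C is the midpoint of EF ⇒ C = (1/2, 1/2)
2. Q lies on line CT with CQ:QT = 5:3 ⇒ Q = (3/16, 3/16)
3. A is the centroid of triangle CQF ⇒ A = (11/48, 9/16)
4. U lies on line EF with EU:UF = 1:3 ⇒ U = (3/4, 1/4)
line UA meets QF at B = (9/112, 73/112)
A = U + t·(B−U) with t = 7/9, so UA:AB = 7/9:2/9

UA:AB = 7/2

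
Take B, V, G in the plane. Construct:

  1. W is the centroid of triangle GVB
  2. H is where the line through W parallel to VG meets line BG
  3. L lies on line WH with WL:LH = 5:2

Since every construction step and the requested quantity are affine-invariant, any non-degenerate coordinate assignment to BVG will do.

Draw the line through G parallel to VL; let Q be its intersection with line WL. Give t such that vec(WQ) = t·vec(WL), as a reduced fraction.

Work in coordinates with B = (0, 0), V = (1, 0), G = (0, 1).
1. W is the centroid of triangle GVB ⇒ W = (1/3, 1/3)
2. H is where the line through W parallel to VG meets line BG ⇒ H = (0, 2/3)
3. L lies on line WH with WL:LH = 5:2 ⇒ L = (2/21, 4/7)
through G parallel to VL: direction (-19/21, 4/7); meets WL at Q = (-19/21, 11/7)
Q = W + t·(L−W) with t = 26/5

t = 26/5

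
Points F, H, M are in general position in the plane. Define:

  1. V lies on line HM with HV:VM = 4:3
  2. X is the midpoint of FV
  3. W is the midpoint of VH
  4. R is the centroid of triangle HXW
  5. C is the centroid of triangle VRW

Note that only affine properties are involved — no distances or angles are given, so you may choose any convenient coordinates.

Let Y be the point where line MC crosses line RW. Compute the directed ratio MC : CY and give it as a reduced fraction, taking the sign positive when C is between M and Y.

Work in coordinates with F = (0, 0), H = (1, 0), M = (0, 1).
1. V lies on line HM with HV:VM = 4:3 ⇒ V = (3/7, 4/7)
2. X is the midpoint of FV ⇒ X = (3/14, 2/7)
3. W is the midpoint of VH ⇒ W = (5/7, 2/7)
4. R is the centroid of triangle HXW ⇒ R = (9/14, 4/21)
5. C is the centroid of triangle VRW ⇒ C = (25/42, 22/63)
line MC meets RW at Y = (125/182, 68/273)
C = M + t·(Y−M) with t = 13/15, so MC:CY = 13/15:2/15

MC:CY = 13/2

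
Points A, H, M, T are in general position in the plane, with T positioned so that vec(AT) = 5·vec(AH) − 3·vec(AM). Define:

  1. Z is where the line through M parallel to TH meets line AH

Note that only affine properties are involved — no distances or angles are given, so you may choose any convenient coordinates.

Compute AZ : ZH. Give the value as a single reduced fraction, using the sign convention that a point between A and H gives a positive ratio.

Work in coordinates with A = (0, 0), H = (1, 0), M = (0, 1), T = (5, -3).
1. Z is where the line through M parallel to TH meets line AH ⇒ Z = (4/3, 0)
Z = A + t·(H−A) with t = 4/3, so AZ:ZH = t:(1−t) = 4/3:-1/3

AZ:ZH = -4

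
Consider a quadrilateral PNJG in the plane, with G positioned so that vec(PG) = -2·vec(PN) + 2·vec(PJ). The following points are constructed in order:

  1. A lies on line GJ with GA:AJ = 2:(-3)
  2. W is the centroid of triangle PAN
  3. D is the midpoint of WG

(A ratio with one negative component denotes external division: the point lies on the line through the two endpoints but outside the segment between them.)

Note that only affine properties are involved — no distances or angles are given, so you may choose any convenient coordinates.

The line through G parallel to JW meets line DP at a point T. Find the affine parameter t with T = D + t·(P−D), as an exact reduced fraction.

Work in coordinates with P = (0, 0), N = (1, 0), J = (0, 1), G = (-2, 2).
1. A lies on line GJ with GA:AJ = 2:(-3) ⇒ A = (-6, 4)
2. W is the centroid of triangle PAN ⇒ W = (-5/3, 4/3)
3. D is the midpoint of WG ⇒ D = (-11/6, 5/3)
through G parallel to JW: direction (-5/3, 1/3); meets DP at T = (-88/39, 80/39)
T = D + t·(P−D) with t = -3/13

t = -3/13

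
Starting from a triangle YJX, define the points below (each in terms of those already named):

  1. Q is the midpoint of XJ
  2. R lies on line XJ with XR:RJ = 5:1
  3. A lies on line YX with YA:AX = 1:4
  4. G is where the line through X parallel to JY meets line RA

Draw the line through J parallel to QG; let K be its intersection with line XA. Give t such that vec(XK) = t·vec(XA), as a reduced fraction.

Choose coordinates Y = (0, 0), J = (1, 0), X = (0, 1).
1. Q is the midpoint of XJ ⇒ Q = (1/2, 1/2)
2. R lies on line XJ with XR:RJ = 5:1 ⇒ R = (5/6, 1/6)
3. A lies on line YX with YA:AX = 1:4 ⇒ A = (0, 1/5)
4. G is where the line through X parallel to JY meets line RA ⇒ G = (-20, 1)
through J parallel to QG: direction (-41/2, 1/2); meets XA at K = (0, 1/41)
K = X + t·(A−X) with t = 50/41

t = 50/41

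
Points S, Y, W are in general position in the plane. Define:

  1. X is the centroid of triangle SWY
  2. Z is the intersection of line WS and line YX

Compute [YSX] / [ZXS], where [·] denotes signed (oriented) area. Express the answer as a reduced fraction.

[YSX]:[ZXS] = 2

Assign S = (0, 0), Y = (1, 0), W = (0, 1) — the answer is frame-independent, so this choice is without loss of generality.
1. X is the centroid of triangle SWY ⇒ X = (1/3, 1/3)
2. Z is the intersection of line WS and line YX ⇒ Z = (0, 1/2)
2·[YSX] = -1/3, 2·[ZXS] = -1/6
[YSX]:[ZXS] = -1/3:-1/6 = 2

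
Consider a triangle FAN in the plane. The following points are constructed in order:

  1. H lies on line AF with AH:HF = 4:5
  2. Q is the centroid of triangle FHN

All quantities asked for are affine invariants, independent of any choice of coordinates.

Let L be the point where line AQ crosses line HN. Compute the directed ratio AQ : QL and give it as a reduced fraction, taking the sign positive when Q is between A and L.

AQ:QL = -17/5

Assign F = (0, 0), A = (1, 0), N = (0, 1) — the answer is frame-independent, so this choice is without loss of generality.
1. H lies on line AF with AH:HF = 4:5 ⇒ H = (5/9, 0)
2. Q is the centroid of triangle FHN ⇒ Q = (5/27, 1/3)
line AQ meets HN at L = (65/153, 4/17)
Q = A + t·(L−A) with t = 17/12, so AQ:QL = 17/12:-5/12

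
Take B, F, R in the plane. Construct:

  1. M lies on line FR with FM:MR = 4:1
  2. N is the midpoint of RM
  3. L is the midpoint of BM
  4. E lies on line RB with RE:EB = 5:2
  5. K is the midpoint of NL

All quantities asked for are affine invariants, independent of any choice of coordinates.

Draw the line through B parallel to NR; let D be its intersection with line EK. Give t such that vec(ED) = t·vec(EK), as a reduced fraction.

t = -8/13

Work in coordinates with B = (0, 0), F = (1, 0), R = (0, 1).
1. M lies on line FR with FM:MR = 4:1 ⇒ M = (1/5, 4/5)
2. N is the midpoint of RM ⇒ N = (1/10, 9/10)
3. L is the midpoint of BM ⇒ L = (1/10, 2/5)
4. E lies on line RB with RE:EB = 5:2 ⇒ E = (0, 2/7)
5. K is the midpoint of NL ⇒ K = (1/10, 13/20)
through B parallel to NR: direction (-1/10, 1/10); meets EK at D = (-4/65, 4/65)
D = E + t·(K−E) with t = -8/13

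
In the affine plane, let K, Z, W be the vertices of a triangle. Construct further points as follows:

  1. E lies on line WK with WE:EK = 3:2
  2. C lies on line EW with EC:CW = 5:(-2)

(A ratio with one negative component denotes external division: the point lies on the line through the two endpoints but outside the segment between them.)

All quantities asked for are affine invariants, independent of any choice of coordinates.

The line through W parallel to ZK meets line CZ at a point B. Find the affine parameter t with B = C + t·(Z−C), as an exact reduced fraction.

t = 2/7

Assign K = (0, 0), Z = (1, 0), W = (0, 1) — the answer is frame-independent, so this choice is without loss of generality.
1. E lies on line WK with WE:EK = 3:2 ⇒ E = (0, 2/5)
2. C lies on line EW with EC:CW = 5:(-2) ⇒ C = (0, 7/5)
through W parallel to ZK: direction (-1, 0); meets CZ at B = (2/7, 1)
B = C + t·(Z−C) with t = 2/7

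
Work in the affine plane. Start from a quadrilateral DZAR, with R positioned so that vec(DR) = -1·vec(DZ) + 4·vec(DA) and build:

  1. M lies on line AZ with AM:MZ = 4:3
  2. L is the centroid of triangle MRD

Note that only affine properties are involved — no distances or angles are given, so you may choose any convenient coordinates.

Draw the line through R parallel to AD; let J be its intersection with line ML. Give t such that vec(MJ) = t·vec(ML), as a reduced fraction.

Work in coordinates with D = (0, 0), Z = (1, 0), A = (0, 1), R = (-1, 4).
1. M lies on line AZ with AM:MZ = 4:3 ⇒ M = (4/7, 3/7)
2. L is the centroid of triangle MRD ⇒ L = (-1/7, 31/21)
through R parallel to AD: direction (0, -1); meets ML at J = (-1, 41/15)
J = M + t·(L−M) with t = 11/5

t = 11/5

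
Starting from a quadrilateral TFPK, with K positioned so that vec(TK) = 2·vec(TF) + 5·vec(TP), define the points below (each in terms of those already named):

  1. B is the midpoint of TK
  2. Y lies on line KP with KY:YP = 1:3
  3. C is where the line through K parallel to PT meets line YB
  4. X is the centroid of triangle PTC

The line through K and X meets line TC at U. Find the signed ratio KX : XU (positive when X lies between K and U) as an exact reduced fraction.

Choose coordinates T = (0, 0), F = (1, 0), P = (0, 1), K = (2, 5).
1. B is the midpoint of TK ⇒ B = (1, 5/2)
2. Y lies on line KP with KY:YP = 1:3 ⇒ Y = (3/2, 4)
3. C is where the line through K parallel to PT meets line YB ⇒ C = (2, 11/2)
4. X is the centroid of triangle PTC ⇒ X = (2/3, 13/6)
line KX meets TC at U = (6/5, 33/10)
X = K + t·(U−K) with t = 5/3, so KX:XU = 5/3:-2/3

KX:XU = -5/2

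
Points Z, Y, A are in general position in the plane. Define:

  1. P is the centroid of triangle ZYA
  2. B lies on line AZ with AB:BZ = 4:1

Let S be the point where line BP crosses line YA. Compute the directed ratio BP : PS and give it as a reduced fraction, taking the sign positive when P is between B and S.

BP:PS = 7/5

Assign Z = (0, 0), Y = (1, 0), A = (0, 1) — the answer is frame-independent, so this choice is without loss of generality.
1. P is the centroid of triangle ZYA ⇒ P = (1/3, 1/3)
2. B lies on line AZ with AB:BZ = 4:1 ⇒ B = (0, 1/5)
line BP meets YA at S = (4/7, 3/7)
P = B + t·(S−B) with t = 7/12, so BP:PS = 7/12:5/12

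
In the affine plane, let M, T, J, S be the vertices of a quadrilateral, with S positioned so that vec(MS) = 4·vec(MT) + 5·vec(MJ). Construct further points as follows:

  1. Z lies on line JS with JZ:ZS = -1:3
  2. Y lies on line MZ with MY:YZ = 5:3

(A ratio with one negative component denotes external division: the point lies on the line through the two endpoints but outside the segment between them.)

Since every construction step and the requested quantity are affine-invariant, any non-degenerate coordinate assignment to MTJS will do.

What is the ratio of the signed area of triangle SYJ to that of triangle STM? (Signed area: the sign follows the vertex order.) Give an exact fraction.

[SYJ]:[STM] = 3/10

Choose coordinates M = (0, 0), T = (1, 0), J = (0, 1), S = (4, 5).
1. Z lies on line JS with JZ:ZS = -1:3 ⇒ Z = (-2, -1)
2. Y lies on line MZ with MY:YZ = 5:3 ⇒ Y = (-5/4, -5/8)
2·[SYJ] = -3/2, 2·[STM] = -5
[SYJ]:[STM] = -3/2:-5 = 3/10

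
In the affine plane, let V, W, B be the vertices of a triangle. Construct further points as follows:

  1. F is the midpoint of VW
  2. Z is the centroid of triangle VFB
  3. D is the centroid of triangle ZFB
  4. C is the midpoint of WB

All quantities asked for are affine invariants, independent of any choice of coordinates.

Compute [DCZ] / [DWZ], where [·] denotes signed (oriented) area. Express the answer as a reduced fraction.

Work in coordinates with V = (0, 0), W = (1, 0), B = (0, 1).
1. F is the midpoint of VW ⇒ F = (1/2, 0)
2. Z is the centroid of triangle VFB ⇒ Z = (1/6, 1/3)
3. D is the centroid of triangle ZFB ⇒ D = (2/9, 4/9)
4. C is the midpoint of WB ⇒ C = (1/2, 1/2)
2·[DCZ] = -1/36, 2·[DWZ] = -1/9
[DCZ]:[DWZ] = -1/36:-1/9 = 1/4

[DCZ]:[DWZ] = 1/4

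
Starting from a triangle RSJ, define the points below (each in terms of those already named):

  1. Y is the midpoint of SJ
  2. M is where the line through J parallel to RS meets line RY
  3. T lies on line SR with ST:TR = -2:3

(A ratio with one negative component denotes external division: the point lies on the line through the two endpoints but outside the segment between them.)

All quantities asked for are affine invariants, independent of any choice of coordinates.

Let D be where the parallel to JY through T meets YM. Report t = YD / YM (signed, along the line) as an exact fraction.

Assign R = (0, 0), S = (1, 0), J = (0, 1) — the answer is frame-independent, so this choice is without loss of generality.
1. Y is the midpoint of SJ ⇒ Y = (1/2, 1/2)
2. M is where the line through J parallel to RS meets line RY ⇒ M = (1, 1)
3. T lies on line SR with ST:TR = -2:3 ⇒ T = (3, 0)
through T parallel to JY: direction (1/2, -1/2); meets YM at D = (3/2, 3/2)
D = Y + t·(M−Y) with t = 2

t = 2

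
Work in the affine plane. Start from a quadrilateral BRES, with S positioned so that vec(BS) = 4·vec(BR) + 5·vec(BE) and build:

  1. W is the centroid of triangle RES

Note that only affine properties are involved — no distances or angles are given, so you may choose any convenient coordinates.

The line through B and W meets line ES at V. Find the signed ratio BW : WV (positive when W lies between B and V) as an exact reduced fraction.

BW:WV = 1/2

Work in coordinates with B = (0, 0), R = (1, 0), E = (0, 1), S = (4, 5).
1. W is the centroid of triangle RES ⇒ W = (5/3, 2)
line BW meets ES at V = (5, 6)
W = B + t·(V−B) with t = 1/3, so BW:WV = 1/3:2/3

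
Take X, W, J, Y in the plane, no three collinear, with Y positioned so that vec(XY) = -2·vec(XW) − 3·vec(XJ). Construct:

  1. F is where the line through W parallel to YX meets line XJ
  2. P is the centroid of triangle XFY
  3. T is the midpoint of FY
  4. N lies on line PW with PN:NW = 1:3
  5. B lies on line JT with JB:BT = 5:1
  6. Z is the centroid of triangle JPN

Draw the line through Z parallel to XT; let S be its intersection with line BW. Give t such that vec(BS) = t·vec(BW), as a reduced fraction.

Assign X = (0, 0), W = (1, 0), J = (0, 1), Y = (-2, -3) — the answer is frame-independent, so this choice is without loss of generality.
1. F is where the line through W parallel to YX meets line XJ ⇒ F = (0, -3/2)
2. P is the centroid of triangle XFY ⇒ P = (-2/3, -3/2)
3. T is the midpoint of FY ⇒ T = (-1, -9/4)
4. N lies on line PW with PN:NW = 1:3 ⇒ N = (-1/4, -9/8)
5. B lies on line JT with JB:BT = 5:1 ⇒ B = (-5/6, -41/24)
6. Z is the centroid of triangle JPN ⇒ Z = (-11/36, -13/24)
through Z parallel to XT: direction (-1, -9/4); meets BW at S = (-569/696, -4715/2784)
S = B + t·(W−B) with t = 1/116

t = 1/116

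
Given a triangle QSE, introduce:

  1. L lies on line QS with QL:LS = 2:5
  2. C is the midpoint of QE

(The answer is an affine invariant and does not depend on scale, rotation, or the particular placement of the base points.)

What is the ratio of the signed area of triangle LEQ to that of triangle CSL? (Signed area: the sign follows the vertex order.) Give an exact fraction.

[LEQ]:[CSL] = -4/5

Work in coordinates with Q = (0, 0), S = (1, 0), E = (0, 1).
1. L lies on line QS with QL:LS = 2:5 ⇒ L = (2/7, 0)
2. C is the midpoint of QE ⇒ C = (0, 1/2)
2·[LEQ] = 2/7, 2·[CSL] = -5/14
[LEQ]:[CSL] = 2/7:-5/14 = -4/5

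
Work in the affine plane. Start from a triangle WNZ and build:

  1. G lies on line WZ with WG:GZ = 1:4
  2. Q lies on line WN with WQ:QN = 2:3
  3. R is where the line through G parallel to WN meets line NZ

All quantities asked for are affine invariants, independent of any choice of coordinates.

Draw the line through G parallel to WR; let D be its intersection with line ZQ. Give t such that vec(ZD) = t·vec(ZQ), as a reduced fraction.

Assign W = (0, 0), N = (1, 0), Z = (0, 1) — the answer is frame-independent, so this choice is without loss of generality.
1. G lies on line WZ with WG:GZ = 1:4 ⇒ G = (0, 1/5)
2. Q lies on line WN with WQ:QN = 2:3 ⇒ Q = (2/5, 0)
3. R is where the line through G parallel to WN meets line NZ ⇒ R = (4/5, 1/5)
through G parallel to WR: direction (4/5, 1/5); meets ZQ at D = (16/55, 3/11)
D = Z + t·(Q−Z) with t = 8/11

t = 8/11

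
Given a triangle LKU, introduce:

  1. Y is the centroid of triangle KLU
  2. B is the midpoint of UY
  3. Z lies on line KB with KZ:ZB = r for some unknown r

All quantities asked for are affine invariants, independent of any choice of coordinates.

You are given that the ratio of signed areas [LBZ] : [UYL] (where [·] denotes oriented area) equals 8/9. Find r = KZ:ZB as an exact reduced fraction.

r = 5/4

Choose coordinates L = (0, 0), K = (1, 0), U = (0, 1).
1. Y is the centroid of triangle KLU ⇒ Y = (1/3, 1/3)
2. B is the midpoint of UY ⇒ B = (1/6, 2/3)
3. With KZ:ZB = r, write λ = r/(r+1) so Z = K + λ·(B−K); Z is affine-linear in λ
Every point depending on Z is an affine combination of Z and λ-independent points, so each such coordinate is linear in λ; the λ² term in each signed area is a multiple of (B−K)×(B−K) = 0, so 2·[LBZ] and 2·[UYL] are each linear in λ. Evaluating at λ=0 and λ=1:
  2·[LBZ] = 2/3·λ − 2/3,   2·[UYL] = -1/3
So [LBZ]:[UYL] = (2/3·λ − 2/3) / (-1/3). Setting this equal to 8/9:
  2/3·λ − 2/3 = 8/9·(-1/3)  ⇒  λ = 5/9
Then r = λ/(1−λ) = (5/9)/(4/9) = 5/4. Check: with r = 5/4, Z = (29/54, 10/27) and [LBZ]:[UYL] = 8/9 as required.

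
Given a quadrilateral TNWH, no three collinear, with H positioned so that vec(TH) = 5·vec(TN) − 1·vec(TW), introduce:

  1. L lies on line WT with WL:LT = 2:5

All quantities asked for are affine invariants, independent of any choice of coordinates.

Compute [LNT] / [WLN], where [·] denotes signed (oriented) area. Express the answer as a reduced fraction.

Work in coordinates with T = (0, 0), N = (1, 0), W = (0, 1), H = (5, -1).
1. L lies on line WT with WL:LT = 2:5 ⇒ L = (0, 5/7)
2·[LNT] = -5/7, 2·[WLN] = 2/7
[LNT]:[WLN] = -5/7:2/7 = -5/2

[LNT]:[WLN] = -5/2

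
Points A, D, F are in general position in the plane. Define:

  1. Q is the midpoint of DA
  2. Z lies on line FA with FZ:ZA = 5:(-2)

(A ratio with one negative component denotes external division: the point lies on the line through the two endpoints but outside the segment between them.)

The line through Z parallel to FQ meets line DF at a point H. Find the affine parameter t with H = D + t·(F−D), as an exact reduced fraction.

t = 8/3

Set A = (0, 0), D = (1, 0), F = (0, 1); any affine frame gives the same invariant.
1. Q is the midpoint of DA ⇒ Q = (1/2, 0)
2. Z lies on line FA with FZ:ZA = 5:(-2) ⇒ Z = (0, -2/3)
through Z parallel to FQ: direction (1/2, -1); meets DF at H = (-5/3, 8/3)
H = D + t·(F−D) with t = 8/3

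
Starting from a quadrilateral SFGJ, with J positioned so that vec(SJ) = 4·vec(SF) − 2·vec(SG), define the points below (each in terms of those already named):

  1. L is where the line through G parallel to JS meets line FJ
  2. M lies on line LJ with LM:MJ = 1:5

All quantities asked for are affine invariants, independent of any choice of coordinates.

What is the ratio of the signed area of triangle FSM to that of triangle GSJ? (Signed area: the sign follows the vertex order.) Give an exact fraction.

Work in coordinates with S = (0, 0), F = (1, 0), G = (0, 1), J = (4, -2).
1. L is where the line through G parallel to JS meets line FJ ⇒ L = (-2, 2)
2. M lies on line LJ with LM:MJ = 1:5 ⇒ M = (-1, 4/3)
2·[FSM] = -4/3, 2·[GSJ] = 4
[FSM]:[GSJ] = -4/3:4 = -1/3

[FSM]:[GSJ] = -1/3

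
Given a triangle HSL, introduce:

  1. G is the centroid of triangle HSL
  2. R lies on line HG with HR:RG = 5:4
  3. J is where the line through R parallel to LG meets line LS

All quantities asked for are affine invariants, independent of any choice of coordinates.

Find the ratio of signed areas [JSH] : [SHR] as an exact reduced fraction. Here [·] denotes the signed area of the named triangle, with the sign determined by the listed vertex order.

[JSH]:[SHR] = 39/5

Choose coordinates H = (0, 0), S = (1, 0), L = (0, 1).
1. G is the centroid of triangle HSL ⇒ G = (1/3, 1/3)
2. R lies on line HG with HR:RG = 5:4 ⇒ R = (5/27, 5/27)
3. J is where the line through R parallel to LG meets line LS ⇒ J = (-4/9, 13/9)
2·[JSH] = -13/9, 2·[SHR] = -5/27
[JSH]:[SHR] = -13/9:-5/27 = 39/5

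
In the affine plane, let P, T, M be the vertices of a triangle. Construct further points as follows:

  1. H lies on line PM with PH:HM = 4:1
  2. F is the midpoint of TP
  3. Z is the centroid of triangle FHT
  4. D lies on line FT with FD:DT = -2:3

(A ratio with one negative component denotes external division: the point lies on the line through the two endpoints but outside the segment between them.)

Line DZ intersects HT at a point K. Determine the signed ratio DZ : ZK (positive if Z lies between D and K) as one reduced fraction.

DZ:ZK = 8

Work in coordinates with P = (0, 0), T = (1, 0), M = (0, 1).
1. H lies on line PM with PH:HM = 4:1 ⇒ H = (0, 4/5)
2. F is the midpoint of TP ⇒ F = (1/2, 0)
3. Z is the centroid of triangle FHT ⇒ Z = (1/2, 4/15)
4. D lies on line FT with FD:DT = -2:3 ⇒ D = (-1/2, 0)
line DZ meets HT at K = (5/8, 3/10)
Z = D + t·(K−D) with t = 8/9, so DZ:ZK = 8/9:1/9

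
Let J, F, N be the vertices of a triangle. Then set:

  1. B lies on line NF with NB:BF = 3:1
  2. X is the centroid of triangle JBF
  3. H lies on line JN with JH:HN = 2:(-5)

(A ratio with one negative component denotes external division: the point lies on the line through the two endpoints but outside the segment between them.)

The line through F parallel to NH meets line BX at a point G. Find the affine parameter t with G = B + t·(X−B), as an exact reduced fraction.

t = -3/2

Set J = (0, 0), F = (1, 0), N = (0, 1); any affine frame gives the same invariant.
1. B lies on line NF with NB:BF = 3:1 ⇒ B = (3/4, 1/4)
2. X is the centroid of triangle JBF ⇒ X = (7/12, 1/12)
3. H lies on line JN with JH:HN = 2:(-5) ⇒ H = (0, -2/3)
through F parallel to NH: direction (0, -5/3); meets BX at G = (1, 1/2)
G = B + t·(X−B) with t = -3/2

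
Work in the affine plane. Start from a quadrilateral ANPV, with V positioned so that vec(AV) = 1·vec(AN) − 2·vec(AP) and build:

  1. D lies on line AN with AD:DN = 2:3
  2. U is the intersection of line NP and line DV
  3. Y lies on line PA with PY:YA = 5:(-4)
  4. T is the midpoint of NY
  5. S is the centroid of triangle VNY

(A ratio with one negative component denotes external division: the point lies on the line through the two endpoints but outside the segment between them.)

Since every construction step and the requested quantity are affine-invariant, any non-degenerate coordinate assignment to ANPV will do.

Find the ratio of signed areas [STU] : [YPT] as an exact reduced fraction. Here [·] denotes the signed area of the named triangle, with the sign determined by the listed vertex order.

[STU]:[YPT] = 4/21

Assign A = (0, 0), N = (1, 0), P = (0, 1), V = (1, -2) — the answer is frame-independent, so this choice is without loss of generality.
1. D lies on line AN with AD:DN = 2:3 ⇒ D = (2/5, 0)
2. U is the intersection of line NP and line DV ⇒ U = (1/7, 6/7)
3. Y lies on line PA with PY:YA = 5:(-4) ⇒ Y = (0, -4)
4. T is the midpoint of NY ⇒ T = (1/2, -2)
5. S is the centroid of triangle VNY ⇒ S = (2/3, -2)
2·[STU] = -10/21, 2·[YPT] = -5/2
[STU]:[YPT] = -10/21:-5/2 = 4/21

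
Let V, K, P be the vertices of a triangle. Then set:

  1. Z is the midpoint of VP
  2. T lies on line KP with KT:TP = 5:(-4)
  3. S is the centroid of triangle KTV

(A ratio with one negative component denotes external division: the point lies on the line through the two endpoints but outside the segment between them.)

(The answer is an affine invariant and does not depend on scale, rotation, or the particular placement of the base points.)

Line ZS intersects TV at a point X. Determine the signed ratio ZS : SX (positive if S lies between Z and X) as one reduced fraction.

ZS:SX = 1/5

Choose coordinates V = (0, 0), K = (1, 0), P = (0, 1).
1. Z is the midpoint of VP ⇒ Z = (0, 1/2)
2. T lies on line KP with KT:TP = 5:(-4) ⇒ T = (-4, 5)
3. S is the centroid of triangle KTV ⇒ S = (-1, 5/3)
line ZS meets TV at X = (-6, 15/2)
S = Z + t·(X−Z) with t = 1/6, so ZS:SX = 1/6:5/6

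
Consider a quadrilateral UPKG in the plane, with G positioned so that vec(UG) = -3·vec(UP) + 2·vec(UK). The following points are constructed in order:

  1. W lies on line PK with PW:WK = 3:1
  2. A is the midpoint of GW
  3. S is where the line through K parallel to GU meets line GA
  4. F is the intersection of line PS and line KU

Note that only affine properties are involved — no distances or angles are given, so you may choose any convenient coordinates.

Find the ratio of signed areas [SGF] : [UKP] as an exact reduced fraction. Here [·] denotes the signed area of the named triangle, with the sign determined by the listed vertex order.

[SGF]:[UKP] = 108/55

Assign U = (0, 0), P = (1, 0), K = (0, 1), G = (-3, 2) — the answer is frame-independent, so this choice is without loss of generality.
1. W lies on line PK with PW:WK = 3:1 ⇒ W = (1/4, 3/4)
2. A is the midpoint of GW ⇒ A = (-11/8, 11/8)
3. S is where the line through K parallel to GU meets line GA ⇒ S = (6/11, 7/11)
4. F is the intersection of line PS and line KU ⇒ F = (0, 7/5)
2·[SGF] = -108/55, 2·[UKP] = -1
[SGF]:[UKP] = -108/55:-1 = 108/55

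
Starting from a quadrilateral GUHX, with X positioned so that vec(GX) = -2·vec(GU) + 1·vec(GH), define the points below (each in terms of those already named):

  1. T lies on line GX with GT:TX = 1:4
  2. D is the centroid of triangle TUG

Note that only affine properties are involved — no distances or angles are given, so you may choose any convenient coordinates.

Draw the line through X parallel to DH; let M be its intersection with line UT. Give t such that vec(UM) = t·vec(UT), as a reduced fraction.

t = 39/19

Work in coordinates with G = (0, 0), U = (1, 0), H = (0, 1), X = (-2, 1).
1. T lies on line GX with GT:TX = 1:4 ⇒ T = (-2/5, 1/5)
2. D is the centroid of triangle TUG ⇒ D = (1/5, 1/15)
through X parallel to DH: direction (-1/5, 14/15); meets UT at M = (-178/95, 39/95)
M = U + t·(T−U) with t = 39/19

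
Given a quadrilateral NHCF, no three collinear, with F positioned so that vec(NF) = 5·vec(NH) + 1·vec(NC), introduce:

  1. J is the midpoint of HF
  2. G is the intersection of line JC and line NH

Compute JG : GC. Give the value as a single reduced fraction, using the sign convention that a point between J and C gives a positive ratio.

JG:GC = -1/2

Work in coordinates with N = (0, 0), H = (1, 0), C = (0, 1), F = (5, 1).
1. J is the midpoint of HF ⇒ J = (3, 1/2)
2. G is the intersection of line JC and line NH ⇒ G = (6, 0)
G = J + t·(C−J) with t = -1, so JG:GC = t:(1−t) = -1:2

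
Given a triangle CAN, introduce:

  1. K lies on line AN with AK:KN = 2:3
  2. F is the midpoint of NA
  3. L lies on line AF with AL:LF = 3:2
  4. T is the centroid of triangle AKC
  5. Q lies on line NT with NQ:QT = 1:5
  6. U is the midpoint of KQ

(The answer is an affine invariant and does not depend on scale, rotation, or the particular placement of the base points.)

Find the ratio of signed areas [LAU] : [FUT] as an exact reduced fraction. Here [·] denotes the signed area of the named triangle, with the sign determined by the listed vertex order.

Assign C = (0, 0), A = (1, 0), N = (0, 1) — the answer is frame-independent, so this choice is without loss of generality.
1. K lies on line AN with AK:KN = 2:3 ⇒ K = (3/5, 2/5)
2. F is the midpoint of NA ⇒ F = (1/2, 1/2)
3. L lies on line AF with AL:LF = 3:2 ⇒ L = (7/10, 3/10)
4. T is the centroid of triangle AKC ⇒ T = (8/15, 2/15)
5. Q lies on line NT with NQ:QT = 1:5 ⇒ Q = (4/45, 77/90)
6. U is the midpoint of KQ ⇒ U = (31/90, 113/180)
2·[LAU] = -1/120, 2·[FUT] = 19/360
[LAU]:[FUT] = -1/120:19/360 = -3/19

[LAU]:[FUT] = -3/19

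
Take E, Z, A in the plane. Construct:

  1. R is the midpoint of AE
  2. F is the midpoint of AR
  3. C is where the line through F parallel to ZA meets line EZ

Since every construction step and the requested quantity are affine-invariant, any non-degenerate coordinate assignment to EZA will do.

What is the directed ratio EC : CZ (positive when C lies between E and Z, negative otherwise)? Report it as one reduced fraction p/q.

Choose coordinates E = (0, 0), Z = (1, 0), A = (0, 1).
1. R is the midpoint of AE ⇒ R = (0, 1/2)
2. F is the midpoint of AR ⇒ F = (0, 3/4)
3. C is where the line through F parallel to ZA meets line EZ ⇒ C = (3/4, 0)
C = E + t·(Z−E) with t = 3/4, so EC:CZ = t:(1−t) = 3/4:1/4

EC:CZ = 3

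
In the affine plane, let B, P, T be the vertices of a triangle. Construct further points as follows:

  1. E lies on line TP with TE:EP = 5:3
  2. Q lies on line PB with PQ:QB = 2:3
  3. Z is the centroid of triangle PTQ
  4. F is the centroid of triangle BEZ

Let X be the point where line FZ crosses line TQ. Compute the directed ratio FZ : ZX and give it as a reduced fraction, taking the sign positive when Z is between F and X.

FZ:ZX = -37/24

Assign B = (0, 0), P = (1, 0), T = (0, 1) — the answer is frame-independent, so this choice is without loss of generality.
1. E lies on line TP with TE:EP = 5:3 ⇒ E = (5/8, 3/8)
2. Q lies on line PB with PQ:QB = 2:3 ⇒ Q = (3/5, 0)
3. Z is the centroid of triangle PTQ ⇒ Z = (8/15, 1/3)
4. F is the centroid of triangle BEZ ⇒ F = (139/360, 17/72)
line FZ meets TQ at X = (81/185, 10/37)
Z = F + t·(X−F) with t = 37/13, so FZ:ZX = 37/13:-24/13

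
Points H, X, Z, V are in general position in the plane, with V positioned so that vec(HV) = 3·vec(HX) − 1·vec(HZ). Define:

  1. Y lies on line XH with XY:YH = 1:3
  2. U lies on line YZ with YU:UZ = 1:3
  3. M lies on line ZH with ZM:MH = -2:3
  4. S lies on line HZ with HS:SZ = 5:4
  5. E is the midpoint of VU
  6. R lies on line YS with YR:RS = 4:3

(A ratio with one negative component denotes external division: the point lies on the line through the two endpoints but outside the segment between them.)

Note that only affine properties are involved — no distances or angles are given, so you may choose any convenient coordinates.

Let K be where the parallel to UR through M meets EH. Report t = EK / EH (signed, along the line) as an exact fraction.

t = -233/10

Choose coordinates H = (0, 0), X = (1, 0), Z = (0, 1), V = (3, -1).
1. Y lies on line XH with XY:YH = 1:3 ⇒ Y = (3/4, 0)
2. U lies on line YZ with YU:UZ = 1:3 ⇒ U = (9/16, 1/4)
3. M lies on line ZH with ZM:MH = -2:3 ⇒ M = (0, 3)
4. S lies on line HZ with HS:SZ = 5:4 ⇒ S = (0, 5/9)
5. E is the midpoint of VU ⇒ E = (57/32, -3/8)
6. R lies on line YS with YR:RS = 4:3 ⇒ R = (9/28, 20/63)
through M parallel to UR: direction (-27/112, 17/252); meets EH at K = (13851/320, -729/80)
K = E + t·(H−E) with t = -233/10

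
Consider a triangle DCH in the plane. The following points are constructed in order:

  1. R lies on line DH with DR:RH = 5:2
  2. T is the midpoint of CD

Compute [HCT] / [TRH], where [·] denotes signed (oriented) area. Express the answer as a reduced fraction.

[HCT]:[TRH] = 7/2

Set D = (0, 0), C = (1, 0), H = (0, 1); any affine frame gives the same invariant.
1. R lies on line DH with DR:RH = 5:2 ⇒ R = (0, 5/7)
2. T is the midpoint of CD ⇒ T = (1/2, 0)
2·[HCT] = -1/2, 2·[TRH] = -1/7
[HCT]:[TRH] = -1/2:-1/7 = 7/2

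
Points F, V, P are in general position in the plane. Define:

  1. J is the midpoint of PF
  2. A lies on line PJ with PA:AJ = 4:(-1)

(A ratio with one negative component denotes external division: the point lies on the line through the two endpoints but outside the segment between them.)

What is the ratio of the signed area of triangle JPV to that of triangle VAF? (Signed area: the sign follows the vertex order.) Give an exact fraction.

[JPV]:[VAF] = -3/2

Assign F = (0, 0), V = (1, 0), P = (0, 1) — the answer is frame-independent, so this choice is without loss of generality.
1. J is the midpoint of PF ⇒ J = (0, 1/2)
2. A lies on line PJ with PA:AJ = 4:(-1) ⇒ A = (0, 1/3)
2·[JPV] = -1/2, 2·[VAF] = 1/3
[JPV]:[VAF] = -1/2:1/3 = -3/2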